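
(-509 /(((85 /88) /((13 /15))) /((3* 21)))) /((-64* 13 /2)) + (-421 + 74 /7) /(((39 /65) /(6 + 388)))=-9619207841 /35700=-269445.60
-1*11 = -11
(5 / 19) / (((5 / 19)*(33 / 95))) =95 / 33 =2.88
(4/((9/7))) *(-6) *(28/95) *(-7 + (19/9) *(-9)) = 40768/285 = 143.05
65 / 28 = 2.32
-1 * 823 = -823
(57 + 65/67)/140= 971/2345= 0.41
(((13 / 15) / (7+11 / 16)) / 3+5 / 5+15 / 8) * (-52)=-1676597 / 11070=-151.45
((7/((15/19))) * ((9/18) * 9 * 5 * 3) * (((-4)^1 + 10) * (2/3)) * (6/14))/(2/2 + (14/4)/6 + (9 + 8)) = 12312/223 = 55.21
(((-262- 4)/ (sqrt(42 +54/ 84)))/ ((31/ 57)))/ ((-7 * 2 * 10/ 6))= 1083 * sqrt(8358)/ 30845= 3.21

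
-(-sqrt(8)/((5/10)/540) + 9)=-9 + 2160 * sqrt(2)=3045.70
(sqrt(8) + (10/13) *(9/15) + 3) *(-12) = -540/13- 24 *sqrt(2) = -75.48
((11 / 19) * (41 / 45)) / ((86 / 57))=451 / 1290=0.35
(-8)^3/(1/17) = -8704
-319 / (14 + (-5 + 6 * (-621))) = 319 / 3717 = 0.09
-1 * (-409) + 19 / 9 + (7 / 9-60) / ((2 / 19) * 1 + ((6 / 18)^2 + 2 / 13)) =1860241 / 7407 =251.15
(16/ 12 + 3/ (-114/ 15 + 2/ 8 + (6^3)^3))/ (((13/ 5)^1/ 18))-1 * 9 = 201555573/ 873399683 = 0.23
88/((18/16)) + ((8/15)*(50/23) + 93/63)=117163/1449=80.86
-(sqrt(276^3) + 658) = -552*sqrt(69) - 658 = -5243.26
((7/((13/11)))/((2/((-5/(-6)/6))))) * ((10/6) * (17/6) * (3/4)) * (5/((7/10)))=116875/11232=10.41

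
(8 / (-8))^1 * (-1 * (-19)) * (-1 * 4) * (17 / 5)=1292 / 5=258.40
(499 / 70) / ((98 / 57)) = 4.15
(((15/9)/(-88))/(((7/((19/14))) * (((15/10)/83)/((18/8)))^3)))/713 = -488877885/49191296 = -9.94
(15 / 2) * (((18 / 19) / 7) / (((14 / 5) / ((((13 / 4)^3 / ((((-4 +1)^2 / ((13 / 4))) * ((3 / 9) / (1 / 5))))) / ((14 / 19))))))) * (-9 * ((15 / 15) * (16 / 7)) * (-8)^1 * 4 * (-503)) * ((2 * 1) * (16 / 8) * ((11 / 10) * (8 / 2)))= -51201076212 / 2401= -21324896.38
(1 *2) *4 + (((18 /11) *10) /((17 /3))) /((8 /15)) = 5017 /374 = 13.41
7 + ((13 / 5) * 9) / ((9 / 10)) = 33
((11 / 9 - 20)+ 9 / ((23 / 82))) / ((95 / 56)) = 1624 / 207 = 7.85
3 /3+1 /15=16 /15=1.07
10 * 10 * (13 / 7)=1300 / 7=185.71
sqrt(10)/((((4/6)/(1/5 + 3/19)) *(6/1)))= 17 *sqrt(10)/190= 0.28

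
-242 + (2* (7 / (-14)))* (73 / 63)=-15319 / 63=-243.16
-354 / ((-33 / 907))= 9729.64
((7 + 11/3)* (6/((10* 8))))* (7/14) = 2/5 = 0.40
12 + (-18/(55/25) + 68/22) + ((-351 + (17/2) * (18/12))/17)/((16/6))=-3305/5984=-0.55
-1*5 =-5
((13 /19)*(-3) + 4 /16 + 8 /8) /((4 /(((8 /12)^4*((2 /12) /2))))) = -61 /18468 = -0.00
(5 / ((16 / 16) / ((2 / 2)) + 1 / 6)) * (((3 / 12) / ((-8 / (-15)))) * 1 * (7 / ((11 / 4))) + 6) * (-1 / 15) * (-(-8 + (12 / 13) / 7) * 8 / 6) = -151076 / 7007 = -21.56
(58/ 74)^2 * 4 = 3364/ 1369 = 2.46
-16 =-16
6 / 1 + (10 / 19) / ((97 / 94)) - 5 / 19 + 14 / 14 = 13356 / 1843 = 7.25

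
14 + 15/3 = 19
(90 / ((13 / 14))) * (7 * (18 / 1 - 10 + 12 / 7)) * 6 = 514080 / 13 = 39544.62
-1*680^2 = -462400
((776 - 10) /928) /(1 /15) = 5745 /464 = 12.38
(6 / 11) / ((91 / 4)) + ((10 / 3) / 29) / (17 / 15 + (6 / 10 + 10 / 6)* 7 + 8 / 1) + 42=18300712 / 435435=42.03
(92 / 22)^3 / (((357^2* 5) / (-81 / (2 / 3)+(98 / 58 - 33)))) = -431344484 / 24597019755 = -0.02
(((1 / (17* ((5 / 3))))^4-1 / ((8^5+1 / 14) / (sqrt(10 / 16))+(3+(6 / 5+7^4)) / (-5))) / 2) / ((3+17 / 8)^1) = -0.00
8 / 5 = 1.60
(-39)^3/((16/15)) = -889785/16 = -55611.56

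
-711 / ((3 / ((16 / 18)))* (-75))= 632 / 225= 2.81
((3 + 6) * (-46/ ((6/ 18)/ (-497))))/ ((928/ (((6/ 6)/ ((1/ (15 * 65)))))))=300921075/ 464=648536.80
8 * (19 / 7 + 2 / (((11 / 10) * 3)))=6136 / 231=26.56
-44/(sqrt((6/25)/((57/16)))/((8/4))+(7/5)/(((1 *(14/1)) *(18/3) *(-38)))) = -4815360 *sqrt(38)/87551 -100320/87551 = -340.19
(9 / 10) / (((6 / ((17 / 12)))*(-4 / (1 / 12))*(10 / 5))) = -17 / 7680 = -0.00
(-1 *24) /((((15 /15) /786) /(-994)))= 18750816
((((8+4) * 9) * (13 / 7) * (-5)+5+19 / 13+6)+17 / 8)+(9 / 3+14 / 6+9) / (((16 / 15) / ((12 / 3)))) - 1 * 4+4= -680331 / 728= -934.52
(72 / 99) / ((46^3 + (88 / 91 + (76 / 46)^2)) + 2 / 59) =11360804 / 1520554201199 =0.00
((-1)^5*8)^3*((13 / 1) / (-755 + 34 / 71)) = 472576 / 53571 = 8.82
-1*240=-240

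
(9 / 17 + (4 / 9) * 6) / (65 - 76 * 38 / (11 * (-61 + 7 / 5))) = 267157 / 5801505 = 0.05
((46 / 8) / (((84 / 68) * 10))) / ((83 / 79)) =30889 / 69720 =0.44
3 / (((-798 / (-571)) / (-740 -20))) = -11420 / 7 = -1631.43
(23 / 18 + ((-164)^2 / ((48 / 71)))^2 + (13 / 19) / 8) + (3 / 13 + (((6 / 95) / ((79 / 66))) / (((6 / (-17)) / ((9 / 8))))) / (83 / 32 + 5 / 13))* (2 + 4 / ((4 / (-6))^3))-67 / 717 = 1097448407403041050937 / 693385088760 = 1582740132.71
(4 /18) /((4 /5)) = 5 /18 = 0.28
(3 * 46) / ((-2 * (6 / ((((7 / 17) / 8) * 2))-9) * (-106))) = 7 / 530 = 0.01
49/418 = 0.12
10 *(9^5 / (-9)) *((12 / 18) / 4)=-10935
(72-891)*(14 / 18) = -637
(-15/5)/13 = -3/13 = -0.23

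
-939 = -939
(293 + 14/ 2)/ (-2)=-150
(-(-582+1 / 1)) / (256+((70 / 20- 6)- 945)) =-0.84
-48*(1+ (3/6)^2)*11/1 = -660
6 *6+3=39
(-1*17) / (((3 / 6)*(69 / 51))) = -578 / 23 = -25.13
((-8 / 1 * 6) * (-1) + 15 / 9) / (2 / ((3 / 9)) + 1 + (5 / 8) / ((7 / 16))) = 1043 / 177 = 5.89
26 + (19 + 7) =52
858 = 858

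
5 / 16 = 0.31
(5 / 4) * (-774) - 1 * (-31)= -1873 / 2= -936.50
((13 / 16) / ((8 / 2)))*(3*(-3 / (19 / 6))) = -351 / 608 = -0.58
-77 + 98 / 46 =-1722 / 23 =-74.87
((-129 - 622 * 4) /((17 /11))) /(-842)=28787 /14314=2.01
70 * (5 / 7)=50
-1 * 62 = -62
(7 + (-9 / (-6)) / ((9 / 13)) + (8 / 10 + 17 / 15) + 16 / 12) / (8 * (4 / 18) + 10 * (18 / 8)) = 1119 / 2185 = 0.51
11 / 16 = 0.69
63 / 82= 0.77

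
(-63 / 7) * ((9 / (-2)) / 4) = 81 / 8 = 10.12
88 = 88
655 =655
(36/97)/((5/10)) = 72/97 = 0.74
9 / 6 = 3 / 2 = 1.50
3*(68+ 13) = 243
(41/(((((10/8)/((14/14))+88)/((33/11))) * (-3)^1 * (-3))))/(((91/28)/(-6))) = -1312/4641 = -0.28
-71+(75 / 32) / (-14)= -31883 / 448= -71.17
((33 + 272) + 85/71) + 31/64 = 1393561/4544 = 306.68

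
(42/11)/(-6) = -7/11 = -0.64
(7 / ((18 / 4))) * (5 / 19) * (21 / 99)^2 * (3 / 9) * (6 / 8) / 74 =1715 / 27560412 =0.00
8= 8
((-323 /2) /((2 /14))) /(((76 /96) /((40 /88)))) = -7140 /11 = -649.09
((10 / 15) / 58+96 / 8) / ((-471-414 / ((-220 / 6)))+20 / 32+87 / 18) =-459800 / 17388719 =-0.03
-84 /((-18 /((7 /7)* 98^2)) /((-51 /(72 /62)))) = -1968286.44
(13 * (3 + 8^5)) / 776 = 426023 / 776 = 549.00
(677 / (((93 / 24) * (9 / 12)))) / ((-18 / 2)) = -21664 / 837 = -25.88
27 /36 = 3 /4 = 0.75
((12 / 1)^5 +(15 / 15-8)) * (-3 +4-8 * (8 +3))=-21647775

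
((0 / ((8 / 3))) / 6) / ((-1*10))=0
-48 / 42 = -8 / 7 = -1.14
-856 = -856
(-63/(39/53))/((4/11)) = -12243/52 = -235.44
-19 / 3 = -6.33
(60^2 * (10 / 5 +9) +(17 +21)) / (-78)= -19819 / 39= -508.18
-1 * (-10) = 10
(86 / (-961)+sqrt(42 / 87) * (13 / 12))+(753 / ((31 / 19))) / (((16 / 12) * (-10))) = -1333991 / 38440+13 * sqrt(406) / 348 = -33.95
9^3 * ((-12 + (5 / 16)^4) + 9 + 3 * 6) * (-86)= -30834946755 / 32768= -941007.90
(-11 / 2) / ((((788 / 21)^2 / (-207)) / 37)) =37153809 / 1241888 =29.92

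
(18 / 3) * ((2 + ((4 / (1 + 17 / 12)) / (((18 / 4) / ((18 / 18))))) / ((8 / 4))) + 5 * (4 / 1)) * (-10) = -38600 / 29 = -1331.03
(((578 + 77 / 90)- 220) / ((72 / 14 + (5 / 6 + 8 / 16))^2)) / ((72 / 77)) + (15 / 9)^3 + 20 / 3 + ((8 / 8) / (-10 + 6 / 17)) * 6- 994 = -1595704727257 / 1638005760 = -974.18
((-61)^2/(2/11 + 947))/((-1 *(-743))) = 40931/7741317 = 0.01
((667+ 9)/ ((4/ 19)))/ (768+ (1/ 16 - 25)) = 51376/ 11889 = 4.32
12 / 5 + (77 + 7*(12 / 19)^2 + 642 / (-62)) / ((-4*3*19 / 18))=-3276507 / 1063145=-3.08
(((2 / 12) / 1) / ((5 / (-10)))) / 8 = -1 / 24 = -0.04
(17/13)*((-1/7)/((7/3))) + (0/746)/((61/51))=-51/637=-0.08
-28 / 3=-9.33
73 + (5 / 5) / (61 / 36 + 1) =73.37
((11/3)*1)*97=1067/3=355.67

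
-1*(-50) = 50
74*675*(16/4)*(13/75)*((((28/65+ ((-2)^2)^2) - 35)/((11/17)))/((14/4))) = -109325232/385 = -283961.64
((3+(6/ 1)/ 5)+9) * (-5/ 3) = -22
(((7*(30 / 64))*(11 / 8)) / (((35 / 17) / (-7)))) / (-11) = 357 / 256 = 1.39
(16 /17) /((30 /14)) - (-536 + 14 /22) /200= 349619 /112200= 3.12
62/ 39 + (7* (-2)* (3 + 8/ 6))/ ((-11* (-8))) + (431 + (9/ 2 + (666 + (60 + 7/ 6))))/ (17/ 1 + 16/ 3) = 2029641/ 38324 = 52.96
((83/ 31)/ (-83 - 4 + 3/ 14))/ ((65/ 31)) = -1162/ 78975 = -0.01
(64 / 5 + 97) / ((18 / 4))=122 / 5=24.40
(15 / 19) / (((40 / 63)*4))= 189 / 608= 0.31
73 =73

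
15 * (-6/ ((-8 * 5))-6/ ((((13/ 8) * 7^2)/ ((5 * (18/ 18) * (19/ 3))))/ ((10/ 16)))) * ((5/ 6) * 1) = -85445/ 5096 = -16.77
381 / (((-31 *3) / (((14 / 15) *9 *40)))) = -42672 / 31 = -1376.52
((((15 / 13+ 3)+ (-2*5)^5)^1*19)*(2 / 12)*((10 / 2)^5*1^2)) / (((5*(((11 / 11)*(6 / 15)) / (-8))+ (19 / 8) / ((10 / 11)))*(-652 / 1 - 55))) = 3087371750000 / 5211297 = 592438.26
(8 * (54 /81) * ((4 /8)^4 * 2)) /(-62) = -1 /93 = -0.01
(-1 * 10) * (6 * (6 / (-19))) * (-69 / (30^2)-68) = -122538 / 95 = -1289.87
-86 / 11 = -7.82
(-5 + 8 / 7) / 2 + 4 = 2.07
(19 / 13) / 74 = 19 / 962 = 0.02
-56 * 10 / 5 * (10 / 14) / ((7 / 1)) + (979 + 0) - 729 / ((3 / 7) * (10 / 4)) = 10051 / 35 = 287.17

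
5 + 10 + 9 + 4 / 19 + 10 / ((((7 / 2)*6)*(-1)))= 9470 / 399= 23.73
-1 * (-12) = 12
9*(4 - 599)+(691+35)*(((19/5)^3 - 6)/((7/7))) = 3765759/125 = 30126.07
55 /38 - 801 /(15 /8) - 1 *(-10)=-78993 /190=-415.75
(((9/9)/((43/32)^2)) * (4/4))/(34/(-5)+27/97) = -496640/5848387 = -0.08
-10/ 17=-0.59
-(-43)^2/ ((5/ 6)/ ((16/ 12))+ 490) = -14792/ 3925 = -3.77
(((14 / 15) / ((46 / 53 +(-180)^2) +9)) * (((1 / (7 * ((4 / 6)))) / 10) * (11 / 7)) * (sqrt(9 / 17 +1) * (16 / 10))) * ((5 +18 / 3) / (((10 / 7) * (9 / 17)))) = 12826 * sqrt(442) / 9662191875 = 0.00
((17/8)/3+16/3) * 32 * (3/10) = 58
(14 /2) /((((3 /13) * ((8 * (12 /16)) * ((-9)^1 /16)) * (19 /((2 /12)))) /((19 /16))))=-91 /972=-0.09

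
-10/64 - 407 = -407.16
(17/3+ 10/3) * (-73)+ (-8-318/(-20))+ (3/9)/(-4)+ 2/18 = -116833/180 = -649.07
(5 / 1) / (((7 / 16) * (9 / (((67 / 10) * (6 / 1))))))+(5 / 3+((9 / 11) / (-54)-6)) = 21575 / 462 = 46.70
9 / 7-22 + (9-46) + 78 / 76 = -15079 / 266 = -56.69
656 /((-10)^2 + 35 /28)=2624 /405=6.48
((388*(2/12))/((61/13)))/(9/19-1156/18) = -0.22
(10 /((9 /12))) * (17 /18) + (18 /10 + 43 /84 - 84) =-261181 /3780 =-69.10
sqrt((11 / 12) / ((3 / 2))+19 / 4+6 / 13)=5* sqrt(1417) / 78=2.41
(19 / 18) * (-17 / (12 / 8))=-323 / 27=-11.96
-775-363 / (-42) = -766.36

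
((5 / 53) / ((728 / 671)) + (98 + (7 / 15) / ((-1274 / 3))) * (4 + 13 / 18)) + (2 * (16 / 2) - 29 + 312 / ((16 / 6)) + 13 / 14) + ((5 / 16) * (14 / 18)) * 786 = 131754097 / 173628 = 758.83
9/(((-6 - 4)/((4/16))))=-9/40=-0.22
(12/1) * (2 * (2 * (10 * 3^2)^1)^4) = 25194240000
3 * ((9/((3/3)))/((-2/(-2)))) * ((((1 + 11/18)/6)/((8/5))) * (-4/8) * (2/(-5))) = 29/32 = 0.91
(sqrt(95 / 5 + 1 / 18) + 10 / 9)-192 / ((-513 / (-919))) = -338.48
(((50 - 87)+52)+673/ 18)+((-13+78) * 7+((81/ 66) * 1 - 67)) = 43720/ 99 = 441.62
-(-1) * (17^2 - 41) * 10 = 2480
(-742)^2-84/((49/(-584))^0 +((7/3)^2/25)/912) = 112985473636/205249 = 550480.02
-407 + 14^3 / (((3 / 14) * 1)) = 37195 / 3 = 12398.33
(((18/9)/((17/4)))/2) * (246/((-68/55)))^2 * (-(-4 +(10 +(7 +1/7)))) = -4210400700/34391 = -122427.40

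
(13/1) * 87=1131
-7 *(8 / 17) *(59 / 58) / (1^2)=-1652 / 493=-3.35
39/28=1.39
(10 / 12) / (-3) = -5 / 18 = -0.28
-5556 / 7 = -793.71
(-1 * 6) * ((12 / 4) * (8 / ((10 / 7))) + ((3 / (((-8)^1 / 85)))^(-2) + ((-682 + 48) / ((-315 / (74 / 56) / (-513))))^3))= 777226993017946123937 / 51000841500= 15239493509.49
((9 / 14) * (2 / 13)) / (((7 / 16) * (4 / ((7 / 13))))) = 36 / 1183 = 0.03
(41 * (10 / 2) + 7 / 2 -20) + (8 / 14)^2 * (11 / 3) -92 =28723 / 294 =97.70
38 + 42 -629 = -549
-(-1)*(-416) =-416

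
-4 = -4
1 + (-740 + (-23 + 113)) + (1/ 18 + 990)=6139/ 18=341.06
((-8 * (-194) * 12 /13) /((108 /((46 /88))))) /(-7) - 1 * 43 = -396311 /9009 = -43.99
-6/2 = -3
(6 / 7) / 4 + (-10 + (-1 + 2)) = -123 / 14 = -8.79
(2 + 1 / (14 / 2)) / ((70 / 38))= 57 / 49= 1.16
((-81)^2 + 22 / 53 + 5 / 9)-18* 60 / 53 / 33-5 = 34401185 / 5247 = 6556.35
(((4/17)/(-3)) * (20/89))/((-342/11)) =440/776169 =0.00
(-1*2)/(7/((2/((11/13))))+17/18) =-234/457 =-0.51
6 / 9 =2 / 3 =0.67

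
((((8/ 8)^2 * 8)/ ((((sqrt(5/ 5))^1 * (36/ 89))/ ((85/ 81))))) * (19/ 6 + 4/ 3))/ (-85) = -89/ 81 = -1.10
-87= -87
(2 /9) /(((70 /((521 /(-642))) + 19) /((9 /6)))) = -521 /105123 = -0.00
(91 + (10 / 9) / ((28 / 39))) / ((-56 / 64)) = -15548 / 147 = -105.77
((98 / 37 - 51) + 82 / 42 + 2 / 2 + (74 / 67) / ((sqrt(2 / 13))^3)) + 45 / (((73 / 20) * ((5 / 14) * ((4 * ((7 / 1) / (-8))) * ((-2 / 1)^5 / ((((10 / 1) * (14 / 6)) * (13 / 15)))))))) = -2221540 / 56721 + 481 * sqrt(26) / 134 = -20.86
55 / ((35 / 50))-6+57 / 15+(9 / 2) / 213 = 76.39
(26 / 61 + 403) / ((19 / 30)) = 738270 / 1159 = 636.99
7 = 7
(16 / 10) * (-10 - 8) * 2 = -288 / 5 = -57.60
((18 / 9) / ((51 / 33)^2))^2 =58564 / 83521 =0.70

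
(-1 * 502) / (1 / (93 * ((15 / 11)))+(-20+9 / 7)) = 2451015 / 91334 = 26.84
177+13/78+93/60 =178.72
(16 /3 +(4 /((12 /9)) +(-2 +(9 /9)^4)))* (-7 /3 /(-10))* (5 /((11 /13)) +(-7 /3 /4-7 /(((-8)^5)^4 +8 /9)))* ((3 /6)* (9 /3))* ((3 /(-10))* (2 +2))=-2553087025876632285061 /155644403121924341880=-16.40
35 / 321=0.11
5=5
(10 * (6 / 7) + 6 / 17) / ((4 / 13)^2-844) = -29913 / 2828630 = -0.01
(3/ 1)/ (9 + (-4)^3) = -3/ 55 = -0.05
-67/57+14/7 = 47/57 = 0.82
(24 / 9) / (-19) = -8 / 57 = -0.14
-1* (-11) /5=11 /5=2.20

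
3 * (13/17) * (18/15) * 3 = 702/85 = 8.26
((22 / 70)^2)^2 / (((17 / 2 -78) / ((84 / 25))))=-351384 / 744953125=-0.00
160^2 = 25600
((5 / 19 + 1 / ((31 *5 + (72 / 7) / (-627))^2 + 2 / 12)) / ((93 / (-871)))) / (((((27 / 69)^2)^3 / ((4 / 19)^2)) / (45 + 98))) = -4351.92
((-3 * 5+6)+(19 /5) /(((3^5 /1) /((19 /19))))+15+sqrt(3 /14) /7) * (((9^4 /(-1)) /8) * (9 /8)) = -1776087 /320-59049 * sqrt(42) /6272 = -5611.29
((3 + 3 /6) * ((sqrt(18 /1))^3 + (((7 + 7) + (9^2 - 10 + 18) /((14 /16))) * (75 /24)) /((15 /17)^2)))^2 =2457945 * sqrt(2) /4 + 173702313 /64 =3583113.43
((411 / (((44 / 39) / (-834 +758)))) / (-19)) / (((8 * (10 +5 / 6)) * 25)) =3699 / 5500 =0.67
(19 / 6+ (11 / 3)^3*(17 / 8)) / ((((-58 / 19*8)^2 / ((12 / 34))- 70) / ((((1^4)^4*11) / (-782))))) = -92567981 / 98768814624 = -0.00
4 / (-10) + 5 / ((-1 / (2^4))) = -402 / 5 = -80.40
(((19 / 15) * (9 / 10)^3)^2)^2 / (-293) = -0.00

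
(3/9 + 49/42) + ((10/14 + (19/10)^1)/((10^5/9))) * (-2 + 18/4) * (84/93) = 4651647/3100000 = 1.50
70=70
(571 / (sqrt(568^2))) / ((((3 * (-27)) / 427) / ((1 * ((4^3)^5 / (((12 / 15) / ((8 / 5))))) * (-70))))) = 4581438930288640 / 5751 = 796633442929.69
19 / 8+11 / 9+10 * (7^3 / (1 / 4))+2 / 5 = 4940639 / 360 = 13724.00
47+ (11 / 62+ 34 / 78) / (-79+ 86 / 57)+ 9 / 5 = 868524003 / 17800510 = 48.79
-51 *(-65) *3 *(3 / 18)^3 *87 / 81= 32045 / 648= 49.45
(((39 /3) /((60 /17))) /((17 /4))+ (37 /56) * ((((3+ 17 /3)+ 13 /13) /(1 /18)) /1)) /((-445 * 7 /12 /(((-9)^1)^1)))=437841 /109025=4.02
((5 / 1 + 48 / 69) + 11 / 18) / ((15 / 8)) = 10444 / 3105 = 3.36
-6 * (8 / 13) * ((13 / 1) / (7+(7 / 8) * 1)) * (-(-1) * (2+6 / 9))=-1024 / 63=-16.25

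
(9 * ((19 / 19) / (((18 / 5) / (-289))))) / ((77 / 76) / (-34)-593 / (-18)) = -16802460 / 765463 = -21.95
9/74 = 0.12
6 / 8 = 0.75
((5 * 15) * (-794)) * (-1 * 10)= 595500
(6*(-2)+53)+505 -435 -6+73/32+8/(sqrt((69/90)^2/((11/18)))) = 40*sqrt(22)/23+3433/32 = 115.44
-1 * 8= -8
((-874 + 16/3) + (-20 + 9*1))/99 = -2639/297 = -8.89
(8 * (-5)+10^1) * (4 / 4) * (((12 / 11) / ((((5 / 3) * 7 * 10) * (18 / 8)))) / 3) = -16 / 385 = -0.04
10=10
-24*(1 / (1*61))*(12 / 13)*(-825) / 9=26400 / 793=33.29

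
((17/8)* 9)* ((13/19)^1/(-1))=-1989/152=-13.09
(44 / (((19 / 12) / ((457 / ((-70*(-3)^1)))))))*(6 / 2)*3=544.28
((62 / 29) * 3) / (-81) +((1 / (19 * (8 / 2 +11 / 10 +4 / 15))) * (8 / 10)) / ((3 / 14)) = -14566 / 342171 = -0.04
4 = 4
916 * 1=916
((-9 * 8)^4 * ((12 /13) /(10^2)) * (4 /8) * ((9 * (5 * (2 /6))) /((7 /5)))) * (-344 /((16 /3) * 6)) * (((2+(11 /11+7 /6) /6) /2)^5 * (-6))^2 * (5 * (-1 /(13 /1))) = 4232799693325537109375 /4069346770944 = 1040166869.91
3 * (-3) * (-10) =90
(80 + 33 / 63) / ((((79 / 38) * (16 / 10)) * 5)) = 32129 / 6636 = 4.84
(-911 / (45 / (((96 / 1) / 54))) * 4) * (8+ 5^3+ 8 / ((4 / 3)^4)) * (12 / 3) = -31608056 / 405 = -78044.58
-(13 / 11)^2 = -169 / 121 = -1.40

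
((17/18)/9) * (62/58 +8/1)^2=1175873/136242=8.63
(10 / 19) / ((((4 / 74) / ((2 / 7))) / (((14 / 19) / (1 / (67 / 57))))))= 2.41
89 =89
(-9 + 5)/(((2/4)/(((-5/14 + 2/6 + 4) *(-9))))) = 2004/7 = 286.29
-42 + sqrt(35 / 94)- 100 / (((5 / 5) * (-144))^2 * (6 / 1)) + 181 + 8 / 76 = sqrt(3290) / 94 + 82207397 / 590976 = 139.71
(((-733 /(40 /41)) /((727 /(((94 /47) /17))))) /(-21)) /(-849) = -30053 /4406972220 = -0.00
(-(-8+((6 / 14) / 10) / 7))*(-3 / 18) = -3917 / 2940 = -1.33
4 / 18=2 / 9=0.22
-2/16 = -1/8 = -0.12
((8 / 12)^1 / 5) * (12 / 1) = 8 / 5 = 1.60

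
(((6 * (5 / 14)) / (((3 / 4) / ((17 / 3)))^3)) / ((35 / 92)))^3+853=24207153395604926822263 / 1688134559643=14339587598.23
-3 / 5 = -0.60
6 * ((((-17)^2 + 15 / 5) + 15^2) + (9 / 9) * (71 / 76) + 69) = 133821 / 38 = 3521.61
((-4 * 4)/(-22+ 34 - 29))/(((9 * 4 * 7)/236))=944/1071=0.88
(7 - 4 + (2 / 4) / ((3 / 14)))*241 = 3856 / 3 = 1285.33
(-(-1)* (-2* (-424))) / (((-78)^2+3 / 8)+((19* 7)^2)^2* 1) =6784 / 2503254443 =0.00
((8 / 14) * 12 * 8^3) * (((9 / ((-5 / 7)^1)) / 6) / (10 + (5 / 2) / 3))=-221184 / 325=-680.57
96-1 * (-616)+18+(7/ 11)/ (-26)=208773/ 286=729.98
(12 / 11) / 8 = 3 / 22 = 0.14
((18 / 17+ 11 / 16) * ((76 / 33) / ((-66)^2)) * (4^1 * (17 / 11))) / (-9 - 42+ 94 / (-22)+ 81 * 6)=9025 / 681078024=0.00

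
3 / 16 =0.19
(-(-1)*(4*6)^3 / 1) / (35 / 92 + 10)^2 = 117006336 / 912025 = 128.29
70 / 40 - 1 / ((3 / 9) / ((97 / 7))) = -1115 / 28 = -39.82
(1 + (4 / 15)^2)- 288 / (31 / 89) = -5759729 / 6975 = -825.77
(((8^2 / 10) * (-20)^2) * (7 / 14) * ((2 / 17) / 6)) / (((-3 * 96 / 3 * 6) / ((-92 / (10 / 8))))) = 1472 / 459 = 3.21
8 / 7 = 1.14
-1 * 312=-312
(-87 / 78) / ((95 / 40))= -116 / 247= -0.47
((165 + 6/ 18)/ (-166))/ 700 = -62/ 43575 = -0.00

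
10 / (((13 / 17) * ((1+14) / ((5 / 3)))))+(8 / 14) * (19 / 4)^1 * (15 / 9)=4895 / 819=5.98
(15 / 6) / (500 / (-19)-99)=-95 / 4762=-0.02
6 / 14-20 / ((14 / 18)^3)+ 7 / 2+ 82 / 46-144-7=-187.80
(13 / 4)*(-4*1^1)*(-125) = 1625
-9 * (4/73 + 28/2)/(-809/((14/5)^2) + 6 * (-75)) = 1809864/7915025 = 0.23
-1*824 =-824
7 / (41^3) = 7 / 68921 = 0.00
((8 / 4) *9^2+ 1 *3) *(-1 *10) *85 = -140250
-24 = -24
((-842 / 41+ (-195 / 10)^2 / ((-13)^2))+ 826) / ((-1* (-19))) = 42.51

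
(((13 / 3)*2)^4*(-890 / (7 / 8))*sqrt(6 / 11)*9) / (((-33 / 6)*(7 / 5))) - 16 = -16+32536691200*sqrt(66) / 53361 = 4953589.23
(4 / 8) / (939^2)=1 / 1763442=0.00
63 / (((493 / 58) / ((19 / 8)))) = 1197 / 68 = 17.60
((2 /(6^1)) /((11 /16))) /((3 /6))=32 /33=0.97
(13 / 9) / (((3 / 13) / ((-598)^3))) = -36140175448 / 27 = -1338525016.59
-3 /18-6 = -37 /6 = -6.17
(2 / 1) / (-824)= -1 / 412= -0.00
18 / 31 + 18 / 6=111 / 31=3.58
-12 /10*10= -12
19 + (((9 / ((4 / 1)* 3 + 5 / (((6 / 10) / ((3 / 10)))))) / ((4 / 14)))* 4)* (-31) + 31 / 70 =-507371 / 2030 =-249.94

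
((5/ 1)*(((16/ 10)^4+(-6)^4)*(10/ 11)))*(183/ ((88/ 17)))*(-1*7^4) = -1520224756764/ 3025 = -502553638.60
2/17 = 0.12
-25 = -25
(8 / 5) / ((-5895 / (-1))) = 0.00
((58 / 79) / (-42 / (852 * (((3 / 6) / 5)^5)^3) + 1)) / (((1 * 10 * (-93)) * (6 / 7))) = 14413 / 771434999999984350890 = 0.00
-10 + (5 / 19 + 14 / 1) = 81 / 19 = 4.26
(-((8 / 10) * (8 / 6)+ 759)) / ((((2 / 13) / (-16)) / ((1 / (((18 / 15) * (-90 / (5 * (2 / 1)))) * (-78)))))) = 22802 / 243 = 93.84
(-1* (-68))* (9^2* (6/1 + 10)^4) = 360972288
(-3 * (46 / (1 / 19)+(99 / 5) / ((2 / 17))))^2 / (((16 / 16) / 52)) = 508430187.72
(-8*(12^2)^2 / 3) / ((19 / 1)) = -55296 / 19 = -2910.32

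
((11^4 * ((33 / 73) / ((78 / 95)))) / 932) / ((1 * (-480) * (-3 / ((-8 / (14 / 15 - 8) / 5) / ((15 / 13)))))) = 3059969 / 2596253760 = 0.00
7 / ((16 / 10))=35 / 8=4.38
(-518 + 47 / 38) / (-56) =19637 / 2128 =9.23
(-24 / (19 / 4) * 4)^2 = 147456 / 361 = 408.47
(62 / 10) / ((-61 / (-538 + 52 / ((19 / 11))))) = 59830 / 1159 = 51.62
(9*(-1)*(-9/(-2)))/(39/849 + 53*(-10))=22923/299954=0.08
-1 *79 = -79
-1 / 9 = -0.11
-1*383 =-383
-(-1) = 1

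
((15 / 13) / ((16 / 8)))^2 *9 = 2025 / 676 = 3.00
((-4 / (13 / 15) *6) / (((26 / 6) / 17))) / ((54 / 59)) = -20060 / 169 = -118.70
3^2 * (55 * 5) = 2475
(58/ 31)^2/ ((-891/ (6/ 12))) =-1682/ 856251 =-0.00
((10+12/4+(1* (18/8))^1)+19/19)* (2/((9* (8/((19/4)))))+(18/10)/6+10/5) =22763/576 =39.52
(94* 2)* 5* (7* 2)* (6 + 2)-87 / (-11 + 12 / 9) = 105289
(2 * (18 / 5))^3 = 46656 / 125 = 373.25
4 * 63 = 252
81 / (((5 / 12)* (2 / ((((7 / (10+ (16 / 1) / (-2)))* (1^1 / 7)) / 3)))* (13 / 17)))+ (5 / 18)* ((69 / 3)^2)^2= 90973111 / 1170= 77754.80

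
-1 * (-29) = 29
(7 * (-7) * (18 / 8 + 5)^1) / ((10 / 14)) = -9947 / 20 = -497.35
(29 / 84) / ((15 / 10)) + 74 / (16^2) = 4187 / 8064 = 0.52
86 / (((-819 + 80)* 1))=-86 / 739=-0.12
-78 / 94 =-39 / 47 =-0.83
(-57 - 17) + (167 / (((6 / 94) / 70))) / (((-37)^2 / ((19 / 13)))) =6488236 / 53391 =121.52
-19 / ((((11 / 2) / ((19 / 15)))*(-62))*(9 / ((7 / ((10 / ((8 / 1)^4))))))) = 5175296 / 230175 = 22.48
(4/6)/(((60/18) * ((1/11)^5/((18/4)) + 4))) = 1449459/28989190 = 0.05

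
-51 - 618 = -669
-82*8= -656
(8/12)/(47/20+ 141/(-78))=520/423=1.23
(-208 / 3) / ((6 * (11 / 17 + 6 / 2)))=-884 / 279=-3.17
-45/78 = -15/26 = -0.58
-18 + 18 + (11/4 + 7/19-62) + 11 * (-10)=-12835/76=-168.88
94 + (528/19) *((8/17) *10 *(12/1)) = 537242/323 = 1663.29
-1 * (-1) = 1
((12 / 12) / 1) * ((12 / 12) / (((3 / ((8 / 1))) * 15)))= 8 / 45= 0.18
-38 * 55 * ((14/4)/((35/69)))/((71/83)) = -1196943/71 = -16858.35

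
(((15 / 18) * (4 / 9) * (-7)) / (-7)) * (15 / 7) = 50 / 63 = 0.79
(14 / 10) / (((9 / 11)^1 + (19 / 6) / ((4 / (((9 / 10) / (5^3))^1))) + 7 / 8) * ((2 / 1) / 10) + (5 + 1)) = 770000 / 3486877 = 0.22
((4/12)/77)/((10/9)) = 3/770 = 0.00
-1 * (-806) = 806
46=46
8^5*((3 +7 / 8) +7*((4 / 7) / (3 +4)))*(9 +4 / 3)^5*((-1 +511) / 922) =827304592609280 / 87129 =9495169147.00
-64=-64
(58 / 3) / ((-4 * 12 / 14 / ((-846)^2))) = -4035843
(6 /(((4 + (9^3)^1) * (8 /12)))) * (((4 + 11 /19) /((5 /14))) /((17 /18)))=197316 /1183795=0.17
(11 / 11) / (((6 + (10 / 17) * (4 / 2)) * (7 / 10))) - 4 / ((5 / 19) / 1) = -15.00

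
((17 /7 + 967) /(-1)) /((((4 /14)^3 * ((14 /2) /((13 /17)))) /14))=-2161341 /34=-63568.85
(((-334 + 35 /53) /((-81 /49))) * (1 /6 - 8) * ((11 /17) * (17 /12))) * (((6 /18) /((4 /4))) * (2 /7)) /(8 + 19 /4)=-10.82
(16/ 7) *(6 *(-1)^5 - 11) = -272/ 7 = -38.86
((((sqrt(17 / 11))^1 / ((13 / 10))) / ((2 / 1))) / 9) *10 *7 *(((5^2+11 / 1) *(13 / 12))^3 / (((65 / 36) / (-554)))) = -54447120 *sqrt(187) / 11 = -67686651.63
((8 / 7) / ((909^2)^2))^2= 64 / 22840580940174035976872529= 0.00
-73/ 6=-12.17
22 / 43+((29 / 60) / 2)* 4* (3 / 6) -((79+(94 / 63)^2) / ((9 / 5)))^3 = -3601938758849838390271 / 39198484474910460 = -91889.75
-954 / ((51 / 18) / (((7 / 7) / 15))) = -1908 / 85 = -22.45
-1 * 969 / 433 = -969 / 433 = -2.24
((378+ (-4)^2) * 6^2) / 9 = 1576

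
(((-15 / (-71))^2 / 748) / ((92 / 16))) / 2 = 225 / 43362682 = 0.00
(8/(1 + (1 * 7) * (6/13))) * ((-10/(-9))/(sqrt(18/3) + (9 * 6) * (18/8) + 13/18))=10400/604757-936 * sqrt(6)/6652327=0.02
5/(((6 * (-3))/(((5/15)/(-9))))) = 5/486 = 0.01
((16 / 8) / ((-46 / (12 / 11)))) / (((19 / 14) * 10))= -84 / 24035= -0.00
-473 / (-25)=473 / 25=18.92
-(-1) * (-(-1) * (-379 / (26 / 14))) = -2653 / 13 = -204.08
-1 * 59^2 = -3481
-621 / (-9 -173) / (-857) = -621 / 155974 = -0.00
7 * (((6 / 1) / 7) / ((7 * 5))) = 6 / 35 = 0.17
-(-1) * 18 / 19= 18 / 19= 0.95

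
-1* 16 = -16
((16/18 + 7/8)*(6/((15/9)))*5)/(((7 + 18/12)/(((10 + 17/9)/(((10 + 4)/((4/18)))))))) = 13589/19278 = 0.70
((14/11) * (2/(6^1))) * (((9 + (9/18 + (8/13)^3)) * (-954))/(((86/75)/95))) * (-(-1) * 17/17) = -326360.52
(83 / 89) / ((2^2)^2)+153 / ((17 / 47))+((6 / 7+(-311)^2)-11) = 968230869 / 9968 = 97133.92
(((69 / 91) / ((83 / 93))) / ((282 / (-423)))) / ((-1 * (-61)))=-19251 / 921466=-0.02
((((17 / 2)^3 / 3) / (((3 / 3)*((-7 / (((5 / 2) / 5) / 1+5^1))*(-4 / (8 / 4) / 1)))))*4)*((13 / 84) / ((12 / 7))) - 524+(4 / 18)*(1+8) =-11925665 / 24192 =-492.96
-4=-4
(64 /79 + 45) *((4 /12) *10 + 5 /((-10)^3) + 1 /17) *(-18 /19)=-375098493 /2551700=-147.00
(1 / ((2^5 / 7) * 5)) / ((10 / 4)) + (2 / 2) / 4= 107 / 400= 0.27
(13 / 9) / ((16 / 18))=13 / 8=1.62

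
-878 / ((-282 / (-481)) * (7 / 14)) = -2995.16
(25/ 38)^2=625/ 1444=0.43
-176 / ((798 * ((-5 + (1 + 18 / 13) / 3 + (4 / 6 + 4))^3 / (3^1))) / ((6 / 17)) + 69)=-386672 / 314385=-1.23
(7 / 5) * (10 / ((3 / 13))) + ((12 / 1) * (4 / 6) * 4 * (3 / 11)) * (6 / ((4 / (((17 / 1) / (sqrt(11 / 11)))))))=9346 / 33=283.21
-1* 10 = -10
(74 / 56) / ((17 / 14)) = 37 / 34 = 1.09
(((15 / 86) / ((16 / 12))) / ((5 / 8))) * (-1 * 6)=-1.26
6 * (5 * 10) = 300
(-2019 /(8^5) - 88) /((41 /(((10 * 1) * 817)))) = -11787688255 /671744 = -17547.89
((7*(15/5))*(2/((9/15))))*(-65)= -4550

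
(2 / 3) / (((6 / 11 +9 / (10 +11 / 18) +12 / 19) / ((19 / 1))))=758461 / 121266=6.25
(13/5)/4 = 0.65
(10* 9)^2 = 8100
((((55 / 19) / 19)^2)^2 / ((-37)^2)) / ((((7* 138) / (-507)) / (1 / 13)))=-118958125 / 7486660292607538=-0.00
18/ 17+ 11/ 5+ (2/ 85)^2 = 23549/ 7225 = 3.26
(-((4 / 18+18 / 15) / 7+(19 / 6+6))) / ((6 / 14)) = -5903 / 270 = -21.86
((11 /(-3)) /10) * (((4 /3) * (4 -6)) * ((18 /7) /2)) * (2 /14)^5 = 44 /588245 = 0.00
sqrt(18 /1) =3 * sqrt(2) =4.24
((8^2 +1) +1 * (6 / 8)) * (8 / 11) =526 / 11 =47.82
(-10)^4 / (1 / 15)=150000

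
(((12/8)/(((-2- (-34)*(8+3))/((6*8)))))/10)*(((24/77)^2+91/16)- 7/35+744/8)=140282013/73519600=1.91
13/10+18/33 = 203/110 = 1.85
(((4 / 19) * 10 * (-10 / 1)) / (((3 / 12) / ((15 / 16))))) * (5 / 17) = -7500 / 323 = -23.22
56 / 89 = 0.63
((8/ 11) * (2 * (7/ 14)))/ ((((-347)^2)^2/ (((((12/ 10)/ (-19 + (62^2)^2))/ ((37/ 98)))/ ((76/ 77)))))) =2744/ 251008352585473776885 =0.00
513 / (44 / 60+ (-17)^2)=1.77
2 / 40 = 1 / 20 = 0.05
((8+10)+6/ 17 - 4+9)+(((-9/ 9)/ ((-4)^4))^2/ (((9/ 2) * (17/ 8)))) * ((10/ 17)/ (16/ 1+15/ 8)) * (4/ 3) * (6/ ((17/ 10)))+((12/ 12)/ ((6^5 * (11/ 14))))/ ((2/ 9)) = 23.35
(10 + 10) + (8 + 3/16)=451/16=28.19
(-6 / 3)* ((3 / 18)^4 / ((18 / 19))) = -0.00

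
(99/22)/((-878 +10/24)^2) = 0.00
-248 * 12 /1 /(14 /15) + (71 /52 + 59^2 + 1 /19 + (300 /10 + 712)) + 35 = 7405975 /6916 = 1070.85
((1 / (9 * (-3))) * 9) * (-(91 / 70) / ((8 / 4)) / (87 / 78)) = 169 / 870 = 0.19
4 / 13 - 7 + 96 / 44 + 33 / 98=-58491 / 14014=-4.17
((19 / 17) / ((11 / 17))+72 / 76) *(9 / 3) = 8.02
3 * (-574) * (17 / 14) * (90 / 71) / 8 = -94095 / 284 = -331.32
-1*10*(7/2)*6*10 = -2100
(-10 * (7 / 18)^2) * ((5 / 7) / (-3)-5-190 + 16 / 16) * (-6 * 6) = -285530 / 27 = -10575.19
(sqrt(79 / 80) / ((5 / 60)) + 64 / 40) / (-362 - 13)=-sqrt(395) / 625 - 8 / 1875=-0.04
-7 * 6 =-42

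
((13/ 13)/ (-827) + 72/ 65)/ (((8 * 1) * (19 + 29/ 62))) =1843849/ 259529140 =0.01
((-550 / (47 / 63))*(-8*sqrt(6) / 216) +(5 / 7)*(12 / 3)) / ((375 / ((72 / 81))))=32 / 4725 +1232*sqrt(6) / 19035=0.17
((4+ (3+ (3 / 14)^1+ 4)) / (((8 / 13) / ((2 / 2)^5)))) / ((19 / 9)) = 18369 / 2128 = 8.63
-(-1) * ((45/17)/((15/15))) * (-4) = -180/17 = -10.59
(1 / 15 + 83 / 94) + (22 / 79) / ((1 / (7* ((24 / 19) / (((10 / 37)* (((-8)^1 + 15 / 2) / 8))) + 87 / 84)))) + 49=-1256491 / 13395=-93.80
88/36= 2.44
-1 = -1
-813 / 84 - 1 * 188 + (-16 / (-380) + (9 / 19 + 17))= -479233 / 2660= -180.16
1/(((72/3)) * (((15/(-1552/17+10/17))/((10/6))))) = -257/612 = -0.42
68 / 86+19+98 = 5065 / 43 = 117.79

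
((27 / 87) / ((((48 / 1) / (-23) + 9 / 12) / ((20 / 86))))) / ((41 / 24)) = -66240 / 2096207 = -0.03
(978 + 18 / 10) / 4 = 4899 / 20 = 244.95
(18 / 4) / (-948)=-3 / 632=-0.00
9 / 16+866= 13865 / 16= 866.56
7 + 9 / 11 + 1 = 97 / 11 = 8.82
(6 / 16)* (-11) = -33 / 8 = -4.12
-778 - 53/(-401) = -311925/401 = -777.87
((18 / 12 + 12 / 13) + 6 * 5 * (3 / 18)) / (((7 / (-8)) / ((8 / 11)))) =-6176 / 1001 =-6.17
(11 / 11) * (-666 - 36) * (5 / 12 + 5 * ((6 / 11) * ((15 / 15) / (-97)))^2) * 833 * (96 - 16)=-22200075916200 / 1138489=-19499596.32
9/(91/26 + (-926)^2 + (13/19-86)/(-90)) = 7695/733145783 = 0.00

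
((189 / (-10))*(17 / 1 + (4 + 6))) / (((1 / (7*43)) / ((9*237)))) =-3276294399 / 10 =-327629439.90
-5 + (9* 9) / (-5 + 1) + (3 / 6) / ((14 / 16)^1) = -691 / 28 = -24.68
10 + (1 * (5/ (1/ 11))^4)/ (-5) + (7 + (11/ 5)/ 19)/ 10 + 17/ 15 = -1830113.16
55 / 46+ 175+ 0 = 8105 / 46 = 176.20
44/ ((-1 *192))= -11/ 48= -0.23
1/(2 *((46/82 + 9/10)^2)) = 84050/358801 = 0.23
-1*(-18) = 18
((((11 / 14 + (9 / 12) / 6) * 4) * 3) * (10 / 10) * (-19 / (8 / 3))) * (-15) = 130815 / 112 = 1167.99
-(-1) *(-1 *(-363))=363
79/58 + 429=24961/58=430.36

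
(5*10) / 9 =50 / 9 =5.56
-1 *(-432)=432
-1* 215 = -215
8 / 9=0.89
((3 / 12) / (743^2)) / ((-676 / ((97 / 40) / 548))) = -97 / 32720871672320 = -0.00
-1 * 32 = -32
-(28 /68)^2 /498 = -49 /143922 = -0.00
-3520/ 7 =-502.86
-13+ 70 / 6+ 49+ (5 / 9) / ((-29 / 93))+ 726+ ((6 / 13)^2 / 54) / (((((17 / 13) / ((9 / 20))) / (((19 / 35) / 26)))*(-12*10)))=5402136374347 / 6998628000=771.89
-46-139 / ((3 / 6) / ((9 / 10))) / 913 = -211241 / 4565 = -46.27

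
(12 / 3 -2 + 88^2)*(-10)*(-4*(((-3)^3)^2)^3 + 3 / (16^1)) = 480153457188945 / 4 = 120038364297236.25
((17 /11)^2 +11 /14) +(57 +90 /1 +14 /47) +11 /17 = 204540575 /1353506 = 151.12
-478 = -478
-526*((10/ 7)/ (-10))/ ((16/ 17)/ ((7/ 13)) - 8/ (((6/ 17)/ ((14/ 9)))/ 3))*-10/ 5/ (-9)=-4471/ 27854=-0.16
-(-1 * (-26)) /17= -26 /17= -1.53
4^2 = 16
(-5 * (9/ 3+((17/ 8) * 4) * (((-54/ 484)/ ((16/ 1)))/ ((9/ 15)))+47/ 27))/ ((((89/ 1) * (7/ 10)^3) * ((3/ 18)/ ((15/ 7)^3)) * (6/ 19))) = -1440700234375/ 10135696648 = -142.14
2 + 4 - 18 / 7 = 24 / 7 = 3.43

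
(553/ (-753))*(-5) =2765/ 753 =3.67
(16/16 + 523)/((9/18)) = 1048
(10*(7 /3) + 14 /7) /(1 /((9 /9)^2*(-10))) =-760 /3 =-253.33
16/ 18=8/ 9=0.89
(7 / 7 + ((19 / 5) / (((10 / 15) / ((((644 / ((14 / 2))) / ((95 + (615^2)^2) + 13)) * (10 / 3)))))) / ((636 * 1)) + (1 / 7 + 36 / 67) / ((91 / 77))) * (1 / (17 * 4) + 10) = 3815247135421421209 / 241800997684372308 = 15.78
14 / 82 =7 / 41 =0.17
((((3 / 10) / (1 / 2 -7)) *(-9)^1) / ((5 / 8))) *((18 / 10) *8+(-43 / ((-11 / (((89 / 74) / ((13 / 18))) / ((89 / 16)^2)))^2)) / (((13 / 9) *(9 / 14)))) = 44828241329658816 / 4684381465746125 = 9.57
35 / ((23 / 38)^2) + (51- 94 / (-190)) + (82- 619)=-19597767 / 50255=-389.97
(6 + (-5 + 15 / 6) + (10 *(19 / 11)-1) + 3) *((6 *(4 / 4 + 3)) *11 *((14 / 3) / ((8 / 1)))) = 3507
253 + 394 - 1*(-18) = 665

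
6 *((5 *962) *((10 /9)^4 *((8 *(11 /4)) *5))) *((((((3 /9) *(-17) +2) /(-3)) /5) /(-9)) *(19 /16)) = -27645475000 /177147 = -156059.52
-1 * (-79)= 79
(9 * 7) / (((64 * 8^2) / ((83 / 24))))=1743 / 32768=0.05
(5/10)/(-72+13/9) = -9/1270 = -0.01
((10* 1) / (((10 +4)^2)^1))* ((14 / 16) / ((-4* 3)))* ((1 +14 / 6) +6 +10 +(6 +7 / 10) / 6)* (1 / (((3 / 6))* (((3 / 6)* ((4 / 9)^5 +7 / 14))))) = -8050347 / 13685728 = -0.59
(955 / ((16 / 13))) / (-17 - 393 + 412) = 387.97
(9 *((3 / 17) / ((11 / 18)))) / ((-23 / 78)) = -37908 / 4301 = -8.81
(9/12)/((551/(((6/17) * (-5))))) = -45/18734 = -0.00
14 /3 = 4.67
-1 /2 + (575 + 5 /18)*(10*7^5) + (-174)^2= 96717211.61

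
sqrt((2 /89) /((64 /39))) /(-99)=-sqrt(6942) /70488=-0.00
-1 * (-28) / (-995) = -28 / 995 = -0.03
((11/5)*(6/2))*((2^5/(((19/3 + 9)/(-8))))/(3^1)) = -4224/115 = -36.73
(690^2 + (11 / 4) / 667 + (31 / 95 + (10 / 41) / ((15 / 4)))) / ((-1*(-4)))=14842705967299 / 124702320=119025.10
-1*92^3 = -778688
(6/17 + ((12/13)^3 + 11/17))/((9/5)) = 19625/19773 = 0.99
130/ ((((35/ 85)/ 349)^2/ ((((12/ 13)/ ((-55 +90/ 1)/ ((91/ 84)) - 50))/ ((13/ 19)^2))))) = -152488518348/ 14651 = -10408062.14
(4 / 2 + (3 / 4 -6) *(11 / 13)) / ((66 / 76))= -2413 / 858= -2.81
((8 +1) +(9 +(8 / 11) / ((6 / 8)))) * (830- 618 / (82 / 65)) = 8729570 / 1353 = 6452.01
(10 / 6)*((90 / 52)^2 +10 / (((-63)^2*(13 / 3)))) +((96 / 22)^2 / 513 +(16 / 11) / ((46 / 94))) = 1135399304491 / 141871317588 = 8.00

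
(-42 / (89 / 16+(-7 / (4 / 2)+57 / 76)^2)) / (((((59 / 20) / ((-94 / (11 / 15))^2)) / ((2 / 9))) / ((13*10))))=-514886.68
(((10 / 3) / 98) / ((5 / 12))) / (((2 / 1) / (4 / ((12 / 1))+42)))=254 / 147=1.73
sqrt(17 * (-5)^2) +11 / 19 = 21.19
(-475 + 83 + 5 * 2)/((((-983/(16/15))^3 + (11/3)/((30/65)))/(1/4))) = 3520512/28852060599761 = 0.00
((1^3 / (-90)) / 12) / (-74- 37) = 1 / 119880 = 0.00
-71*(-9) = 639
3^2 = 9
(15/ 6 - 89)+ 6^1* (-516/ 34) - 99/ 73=-444067/ 2482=-178.91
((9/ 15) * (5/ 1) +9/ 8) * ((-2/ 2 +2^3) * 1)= 231/ 8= 28.88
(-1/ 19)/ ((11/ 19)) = -1/ 11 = -0.09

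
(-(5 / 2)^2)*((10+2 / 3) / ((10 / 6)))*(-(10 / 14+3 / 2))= 620 / 7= 88.57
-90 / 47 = -1.91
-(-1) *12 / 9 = 4 / 3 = 1.33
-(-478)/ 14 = 239/ 7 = 34.14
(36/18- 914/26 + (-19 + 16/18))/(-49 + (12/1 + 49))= -2999/702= -4.27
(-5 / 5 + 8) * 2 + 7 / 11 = 161 / 11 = 14.64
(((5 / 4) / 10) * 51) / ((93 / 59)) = 1003 / 248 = 4.04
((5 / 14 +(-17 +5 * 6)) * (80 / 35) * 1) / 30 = 748 / 735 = 1.02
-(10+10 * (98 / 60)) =-79 / 3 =-26.33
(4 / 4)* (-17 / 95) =-17 / 95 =-0.18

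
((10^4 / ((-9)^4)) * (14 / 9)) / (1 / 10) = 1400000 / 59049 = 23.71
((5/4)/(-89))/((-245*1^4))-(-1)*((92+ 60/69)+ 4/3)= 113386069/1203636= 94.20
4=4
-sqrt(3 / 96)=-sqrt(2) / 8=-0.18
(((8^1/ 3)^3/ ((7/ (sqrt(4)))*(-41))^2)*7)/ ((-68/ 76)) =-38912/ 5401053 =-0.01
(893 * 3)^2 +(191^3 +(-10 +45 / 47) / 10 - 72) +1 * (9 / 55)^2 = 4022085004489 / 284350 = 14144839.12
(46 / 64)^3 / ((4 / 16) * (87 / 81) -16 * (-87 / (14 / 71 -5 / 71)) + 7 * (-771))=328509 / 4940898304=0.00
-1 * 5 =-5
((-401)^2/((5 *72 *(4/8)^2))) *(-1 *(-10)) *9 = 160801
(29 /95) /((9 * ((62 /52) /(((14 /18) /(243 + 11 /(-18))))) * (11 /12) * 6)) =21112 /1272054465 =0.00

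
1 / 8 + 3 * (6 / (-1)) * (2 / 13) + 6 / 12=-223 / 104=-2.14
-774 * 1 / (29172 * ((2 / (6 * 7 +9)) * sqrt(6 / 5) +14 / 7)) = -32895 / 2478476 +129 * sqrt(30) / 2478476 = -0.01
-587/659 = -0.89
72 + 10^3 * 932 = 932072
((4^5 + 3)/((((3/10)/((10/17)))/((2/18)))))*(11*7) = 7907900/459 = 17228.54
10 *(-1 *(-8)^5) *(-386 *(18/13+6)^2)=-1165680967680/169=-6897520518.82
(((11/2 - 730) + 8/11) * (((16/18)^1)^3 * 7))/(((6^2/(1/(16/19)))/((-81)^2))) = -8471036/11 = -770094.18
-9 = -9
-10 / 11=-0.91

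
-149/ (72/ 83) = -12367/ 72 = -171.76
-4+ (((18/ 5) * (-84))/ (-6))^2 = 63404/ 25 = 2536.16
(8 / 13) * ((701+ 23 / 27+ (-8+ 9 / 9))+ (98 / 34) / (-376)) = 119918989 / 280449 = 427.60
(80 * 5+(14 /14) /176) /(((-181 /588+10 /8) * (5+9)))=1478421 /48752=30.33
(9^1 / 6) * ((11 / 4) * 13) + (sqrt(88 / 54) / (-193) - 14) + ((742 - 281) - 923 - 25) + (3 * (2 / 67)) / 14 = -1678527 / 3752 - 2 * sqrt(33) / 1737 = -447.38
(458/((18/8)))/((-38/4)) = -3664/171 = -21.43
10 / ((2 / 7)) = 35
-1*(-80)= 80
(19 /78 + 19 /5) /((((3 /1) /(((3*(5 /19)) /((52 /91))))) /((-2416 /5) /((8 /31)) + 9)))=-5413177 /1560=-3469.99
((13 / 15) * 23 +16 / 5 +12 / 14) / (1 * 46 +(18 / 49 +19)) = 0.37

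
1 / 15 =0.07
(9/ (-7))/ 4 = -9/ 28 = -0.32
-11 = -11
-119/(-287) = 17/41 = 0.41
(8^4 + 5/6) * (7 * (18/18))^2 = 1204469/6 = 200744.83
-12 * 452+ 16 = -5408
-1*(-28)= 28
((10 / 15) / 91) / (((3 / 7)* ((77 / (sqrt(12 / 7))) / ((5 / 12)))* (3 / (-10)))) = -0.00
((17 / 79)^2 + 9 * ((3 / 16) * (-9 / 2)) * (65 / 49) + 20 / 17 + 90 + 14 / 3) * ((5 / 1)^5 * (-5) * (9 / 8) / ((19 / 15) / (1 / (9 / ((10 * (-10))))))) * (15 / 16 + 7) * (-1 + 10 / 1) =95612675427720703125 / 101146938368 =945284918.86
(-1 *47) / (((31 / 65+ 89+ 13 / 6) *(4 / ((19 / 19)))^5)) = -9165 / 18299392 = -0.00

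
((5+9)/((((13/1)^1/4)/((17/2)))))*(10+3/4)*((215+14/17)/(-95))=-1104369/1235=-894.23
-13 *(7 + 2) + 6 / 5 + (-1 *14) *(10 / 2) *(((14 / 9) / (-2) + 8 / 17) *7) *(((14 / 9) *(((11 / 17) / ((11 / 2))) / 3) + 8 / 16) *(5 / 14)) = -60143491 / 702270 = -85.64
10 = 10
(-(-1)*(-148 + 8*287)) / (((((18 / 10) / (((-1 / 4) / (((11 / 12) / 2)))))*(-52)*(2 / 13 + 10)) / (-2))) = -895 / 363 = -2.47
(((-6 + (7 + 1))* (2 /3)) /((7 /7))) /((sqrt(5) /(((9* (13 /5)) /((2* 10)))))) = 39* sqrt(5) /125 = 0.70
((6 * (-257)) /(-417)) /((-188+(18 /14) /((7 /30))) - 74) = -12593 /873476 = -0.01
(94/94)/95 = 1/95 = 0.01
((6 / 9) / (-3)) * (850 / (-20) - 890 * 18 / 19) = 33655 / 171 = 196.81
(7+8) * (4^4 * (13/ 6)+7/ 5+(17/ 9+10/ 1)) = 25558/ 3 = 8519.33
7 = 7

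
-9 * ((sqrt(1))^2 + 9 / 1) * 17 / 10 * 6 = -918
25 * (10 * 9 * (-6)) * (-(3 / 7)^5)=3280500 / 16807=195.19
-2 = -2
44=44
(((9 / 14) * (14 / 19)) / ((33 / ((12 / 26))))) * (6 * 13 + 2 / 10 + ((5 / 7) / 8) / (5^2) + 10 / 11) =0.52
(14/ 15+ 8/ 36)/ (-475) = -52/ 21375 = -0.00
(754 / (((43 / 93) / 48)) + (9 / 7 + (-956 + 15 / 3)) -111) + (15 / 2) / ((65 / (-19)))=604267485 / 7826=77212.81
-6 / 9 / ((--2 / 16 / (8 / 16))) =-2.67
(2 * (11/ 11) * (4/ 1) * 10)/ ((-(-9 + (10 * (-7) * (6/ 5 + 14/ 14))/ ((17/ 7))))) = 1360/ 1231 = 1.10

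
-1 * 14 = -14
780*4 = 3120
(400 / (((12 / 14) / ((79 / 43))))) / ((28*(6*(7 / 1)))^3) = 1975 / 3746481984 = 0.00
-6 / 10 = -3 / 5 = -0.60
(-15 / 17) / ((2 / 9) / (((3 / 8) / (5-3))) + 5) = -405 / 2839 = -0.14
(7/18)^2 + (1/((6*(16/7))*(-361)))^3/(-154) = 415461046010003/2747130181779456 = 0.15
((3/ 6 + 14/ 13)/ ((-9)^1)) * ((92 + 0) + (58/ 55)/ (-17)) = -587407/ 36465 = -16.11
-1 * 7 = -7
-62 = -62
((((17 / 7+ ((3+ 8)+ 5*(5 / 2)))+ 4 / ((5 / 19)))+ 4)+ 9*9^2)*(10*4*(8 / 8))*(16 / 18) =27524.57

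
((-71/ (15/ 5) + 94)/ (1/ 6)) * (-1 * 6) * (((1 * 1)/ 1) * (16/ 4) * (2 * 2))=-40512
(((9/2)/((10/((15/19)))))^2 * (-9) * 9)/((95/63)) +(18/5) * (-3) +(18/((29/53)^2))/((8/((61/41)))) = -121061892123/18920414320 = -6.40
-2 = -2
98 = 98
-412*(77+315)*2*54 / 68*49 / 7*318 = -9706713408 / 17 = -570983141.65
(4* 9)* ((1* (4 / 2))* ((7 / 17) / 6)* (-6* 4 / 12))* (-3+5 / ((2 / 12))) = -4536 / 17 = -266.82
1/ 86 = 0.01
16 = 16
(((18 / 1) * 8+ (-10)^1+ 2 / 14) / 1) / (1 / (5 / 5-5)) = -3756 / 7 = -536.57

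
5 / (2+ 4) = 5 / 6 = 0.83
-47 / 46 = -1.02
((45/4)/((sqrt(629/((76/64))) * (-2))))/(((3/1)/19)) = -285 * sqrt(11951)/20128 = -1.55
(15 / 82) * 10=75 / 41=1.83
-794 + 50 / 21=-16624 / 21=-791.62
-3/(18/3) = -1/2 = -0.50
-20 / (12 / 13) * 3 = -65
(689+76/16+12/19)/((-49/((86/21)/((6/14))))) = -15437/114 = -135.41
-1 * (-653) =653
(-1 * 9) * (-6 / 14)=27 / 7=3.86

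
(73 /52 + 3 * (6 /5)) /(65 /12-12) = -3903 /5135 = -0.76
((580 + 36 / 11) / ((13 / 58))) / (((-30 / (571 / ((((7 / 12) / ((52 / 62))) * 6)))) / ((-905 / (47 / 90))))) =2307588055680 / 112189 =20568755.01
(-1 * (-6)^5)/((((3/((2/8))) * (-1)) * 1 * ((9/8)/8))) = -4608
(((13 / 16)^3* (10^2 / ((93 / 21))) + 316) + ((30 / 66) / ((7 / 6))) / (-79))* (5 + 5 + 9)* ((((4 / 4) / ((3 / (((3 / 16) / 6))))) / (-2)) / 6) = -1203783280003 / 222449762304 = -5.41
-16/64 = -1/4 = -0.25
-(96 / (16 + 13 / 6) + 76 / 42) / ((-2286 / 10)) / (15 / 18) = 32476 / 872109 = 0.04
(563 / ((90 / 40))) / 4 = 563 / 9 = 62.56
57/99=19/33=0.58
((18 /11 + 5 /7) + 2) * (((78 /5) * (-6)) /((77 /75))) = -2351700 /5929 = -396.64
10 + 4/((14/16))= 102/7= 14.57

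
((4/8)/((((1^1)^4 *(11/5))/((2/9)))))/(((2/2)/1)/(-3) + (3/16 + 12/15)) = 400/5181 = 0.08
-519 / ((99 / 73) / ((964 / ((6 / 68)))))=-413928104 / 99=-4181091.96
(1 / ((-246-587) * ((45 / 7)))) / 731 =-1 / 3914505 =-0.00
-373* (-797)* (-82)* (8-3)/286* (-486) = 29618106030/143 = 207119622.59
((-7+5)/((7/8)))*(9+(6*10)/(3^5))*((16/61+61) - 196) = 14070928/4941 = 2847.79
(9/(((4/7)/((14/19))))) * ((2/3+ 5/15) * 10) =116.05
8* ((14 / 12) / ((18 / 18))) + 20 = 88 / 3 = 29.33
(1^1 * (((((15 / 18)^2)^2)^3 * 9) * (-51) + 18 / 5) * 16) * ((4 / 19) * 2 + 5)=-1987978784803 / 478690560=-4152.95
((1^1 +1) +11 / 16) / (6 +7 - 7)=43 / 96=0.45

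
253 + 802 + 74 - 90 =1039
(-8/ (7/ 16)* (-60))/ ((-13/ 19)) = -145920/ 91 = -1603.52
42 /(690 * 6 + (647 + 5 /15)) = 63 /7181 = 0.01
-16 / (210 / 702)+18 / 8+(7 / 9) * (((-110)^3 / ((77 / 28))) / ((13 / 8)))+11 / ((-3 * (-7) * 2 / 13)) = -3795343471 / 16380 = -231705.95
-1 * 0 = 0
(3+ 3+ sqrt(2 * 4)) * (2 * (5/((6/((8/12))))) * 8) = 160 * sqrt(2)/9+ 160/3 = 78.47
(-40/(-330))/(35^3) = 4/1414875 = 0.00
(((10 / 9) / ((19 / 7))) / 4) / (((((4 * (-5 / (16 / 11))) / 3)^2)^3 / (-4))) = -4644864 / 105186434375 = -0.00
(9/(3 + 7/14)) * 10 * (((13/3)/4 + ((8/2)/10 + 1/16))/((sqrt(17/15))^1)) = 159 * sqrt(255)/68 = 37.34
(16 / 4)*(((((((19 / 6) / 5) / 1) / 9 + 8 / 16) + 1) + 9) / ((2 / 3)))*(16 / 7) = 45664 / 315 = 144.97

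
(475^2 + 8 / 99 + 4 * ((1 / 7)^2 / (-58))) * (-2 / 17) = -63481421090 / 2391543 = -26544.13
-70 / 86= -35 / 43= -0.81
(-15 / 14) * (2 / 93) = -5 / 217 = -0.02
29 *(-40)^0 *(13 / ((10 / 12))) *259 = 585858 / 5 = 117171.60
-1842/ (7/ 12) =-22104/ 7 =-3157.71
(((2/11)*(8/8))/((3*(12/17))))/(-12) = -17/2376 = -0.01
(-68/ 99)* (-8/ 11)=544/ 1089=0.50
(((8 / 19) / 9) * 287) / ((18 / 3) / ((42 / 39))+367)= 2009 / 55746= 0.04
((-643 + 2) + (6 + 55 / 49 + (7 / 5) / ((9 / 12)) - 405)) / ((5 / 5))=-762203 / 735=-1037.01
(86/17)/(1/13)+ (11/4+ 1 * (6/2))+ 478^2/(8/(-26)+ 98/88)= 8889355507/31348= 283570.10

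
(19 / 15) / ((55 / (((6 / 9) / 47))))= 38 / 116325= 0.00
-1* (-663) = 663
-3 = -3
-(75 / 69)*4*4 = -400 / 23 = -17.39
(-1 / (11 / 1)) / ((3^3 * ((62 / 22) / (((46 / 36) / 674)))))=-23 / 10154484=-0.00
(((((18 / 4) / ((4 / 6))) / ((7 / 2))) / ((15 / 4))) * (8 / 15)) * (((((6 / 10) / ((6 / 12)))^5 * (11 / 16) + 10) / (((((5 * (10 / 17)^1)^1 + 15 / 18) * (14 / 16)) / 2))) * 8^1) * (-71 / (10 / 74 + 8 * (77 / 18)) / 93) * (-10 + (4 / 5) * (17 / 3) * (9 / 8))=759432830976 / 448228515625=1.69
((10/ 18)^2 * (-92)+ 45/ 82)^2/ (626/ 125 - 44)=-19.89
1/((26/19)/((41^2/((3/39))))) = 31939/2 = 15969.50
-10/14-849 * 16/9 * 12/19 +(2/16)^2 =-8120123/8512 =-953.96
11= 11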